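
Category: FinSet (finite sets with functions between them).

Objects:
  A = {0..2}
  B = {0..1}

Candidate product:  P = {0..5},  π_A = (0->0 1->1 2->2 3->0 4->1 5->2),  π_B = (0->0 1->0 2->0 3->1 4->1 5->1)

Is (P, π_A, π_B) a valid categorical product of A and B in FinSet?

Answer: VALID PRODUCT

Work:
|A|·|B| = 3·2 = 6;  |P| = 6
Check the pairing map k ↦ (π_A(k), π_B(k)):
  0 -> (0,0)
  1 -> (1,0)
  2 -> (2,0)
  3 -> (0,1)
  4 -> (1,1)
  5 -> (2,1)
distinct pairs in image: 6 / 6 needed
  → bijection onto A×B; projections well-typed.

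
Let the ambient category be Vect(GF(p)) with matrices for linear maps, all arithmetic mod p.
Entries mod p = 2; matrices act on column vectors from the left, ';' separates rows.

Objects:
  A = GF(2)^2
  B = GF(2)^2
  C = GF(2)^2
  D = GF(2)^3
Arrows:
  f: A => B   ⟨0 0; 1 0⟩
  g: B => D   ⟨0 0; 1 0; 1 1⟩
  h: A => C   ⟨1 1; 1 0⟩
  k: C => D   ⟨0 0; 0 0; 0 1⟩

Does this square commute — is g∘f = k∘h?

Path 1 = f;g:
  e0=[1,0] f=>[0,1] g=>[0,0,1]
  e1=[0,1] f=>[0,0] g=>[0,0,0]
  ⟦path⟧₁ = ⟨0 0; 0 0; 1 0⟩
Path 2 = h;k:
  e0=[1,0] h=>[1,1] k=>[0,0,1]
  e1=[0,1] h=>[1,0] k=>[0,0,0]
  ⟦path⟧₂ = ⟨0 0; 0 0; 1 0⟩
Equal? YES — commutes

Answer: COMMUTES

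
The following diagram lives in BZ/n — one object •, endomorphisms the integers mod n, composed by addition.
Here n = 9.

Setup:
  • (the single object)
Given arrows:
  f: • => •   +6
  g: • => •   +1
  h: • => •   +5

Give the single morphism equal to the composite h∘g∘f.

Answer: +3

Trace:
  0 +6≡6 +1≡7 +5≡3  (mod 9)
result: +3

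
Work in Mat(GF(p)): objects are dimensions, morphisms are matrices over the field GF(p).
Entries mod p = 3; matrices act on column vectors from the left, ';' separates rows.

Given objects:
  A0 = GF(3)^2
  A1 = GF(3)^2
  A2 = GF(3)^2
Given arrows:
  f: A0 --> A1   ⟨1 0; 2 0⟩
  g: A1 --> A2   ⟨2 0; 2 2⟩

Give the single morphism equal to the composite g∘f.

  e0=⟨1,0⟩ f-->⟨1,2⟩ g-->⟨2,0⟩
  e1=⟨0,1⟩ f-->⟨0,0⟩ g-->⟨0,0⟩
⟦path⟧: ⟨2 0; 0 0⟩

Answer: ⟨2 0; 0 0⟩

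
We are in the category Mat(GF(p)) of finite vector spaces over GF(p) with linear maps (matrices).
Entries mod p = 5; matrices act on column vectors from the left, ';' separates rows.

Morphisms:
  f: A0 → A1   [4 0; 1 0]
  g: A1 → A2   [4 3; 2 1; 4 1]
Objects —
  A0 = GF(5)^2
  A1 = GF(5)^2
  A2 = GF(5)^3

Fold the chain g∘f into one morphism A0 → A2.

Answer: [4 0; 4 0; 2 0]

Derivation:
  e0=⟨1,0⟩ f→⟨4,1⟩ g→⟨4,4,2⟩
  e1=⟨0,1⟩ f→⟨0,0⟩ g→⟨0,0,0⟩
composite: [4 0; 4 0; 2 0]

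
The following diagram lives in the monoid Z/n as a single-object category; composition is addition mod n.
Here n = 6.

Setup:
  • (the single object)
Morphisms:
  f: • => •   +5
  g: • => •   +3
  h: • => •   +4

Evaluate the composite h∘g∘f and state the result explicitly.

Answer: +0

Derivation:
  0 +5≡5 +3≡2 +4≡0  (mod 6)
composite: +0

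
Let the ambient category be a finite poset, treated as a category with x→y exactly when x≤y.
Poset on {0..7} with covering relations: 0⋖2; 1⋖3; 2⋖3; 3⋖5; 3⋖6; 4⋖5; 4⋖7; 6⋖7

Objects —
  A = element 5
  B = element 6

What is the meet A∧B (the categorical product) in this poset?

Common predecessors of 5,6: {0,1,2,3}
  0 ⊑ 3
  1 ⊑ 3
  2 ⊑ 3
  3 ⊑ 3
glb = 3

Answer: A∧B = 3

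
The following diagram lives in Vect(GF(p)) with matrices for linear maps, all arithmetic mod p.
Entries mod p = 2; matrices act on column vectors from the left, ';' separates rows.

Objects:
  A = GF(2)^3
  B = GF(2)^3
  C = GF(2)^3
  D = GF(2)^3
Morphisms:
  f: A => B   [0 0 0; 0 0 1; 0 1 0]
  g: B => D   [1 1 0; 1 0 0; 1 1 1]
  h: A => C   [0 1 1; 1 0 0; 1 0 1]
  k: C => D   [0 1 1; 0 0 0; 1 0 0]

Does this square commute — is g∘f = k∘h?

1) trace f;g:
  e0=[1,0,0] f=>[0,0,0] g=>[0,0,0]
  e1=[0,1,0] f=>[0,0,1] g=>[0,0,1]
  e2=[0,0,1] f=>[0,1,0] g=>[1,0,1]
  ⟦path⟧₁ = [0 0 1; 0 0 0; 0 1 1]
2) trace h;k:
  e0=[1,0,0] h=>[0,1,1] k=>[0,0,0]
  e1=[0,1,0] h=>[1,0,0] k=>[0,0,1]
  e2=[0,0,1] h=>[1,0,1] k=>[1,0,1]
  ⟦path⟧₂ = [0 0 1; 0 0 0; 0 1 1]
Equal? same morphism ✓

Answer: COMMUTES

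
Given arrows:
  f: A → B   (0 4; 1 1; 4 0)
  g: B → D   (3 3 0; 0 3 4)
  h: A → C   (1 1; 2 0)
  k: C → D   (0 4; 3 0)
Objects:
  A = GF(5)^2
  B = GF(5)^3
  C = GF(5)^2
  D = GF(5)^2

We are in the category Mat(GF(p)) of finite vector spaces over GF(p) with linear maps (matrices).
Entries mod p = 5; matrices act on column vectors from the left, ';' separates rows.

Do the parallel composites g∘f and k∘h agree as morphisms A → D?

1) trace f;g:
  e0=(1,0) f→(0,1,4) g→(3,4)
  e1=(0,1) f→(4,1,0) g→(0,3)
  composite₁ = (3 0; 4 3)
2) trace h;k:
  e0=(1,0) h→(1,2) k→(3,3)
  e1=(0,1) h→(1,0) k→(0,3)
  composite₂ = (3 0; 3 3)
Equal? differ; not commutative

Answer: DOES NOT COMMUTE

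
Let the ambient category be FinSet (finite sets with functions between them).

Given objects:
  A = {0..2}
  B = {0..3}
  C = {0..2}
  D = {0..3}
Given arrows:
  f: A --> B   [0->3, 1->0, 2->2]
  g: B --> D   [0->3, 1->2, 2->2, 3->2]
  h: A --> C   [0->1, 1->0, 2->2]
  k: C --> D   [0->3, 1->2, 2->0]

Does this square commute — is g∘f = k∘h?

Along f;g (path 1):
  0 f-->3 g-->2
  1 f-->0 g-->3
  2 f-->2 g-->2
  ⟦path⟧₁ = [0->2, 1->3, 2->2]
Along h;k (path 2):
  0 h-->1 k-->2
  1 h-->0 k-->3
  2 h-->2 k-->0
  ⟦path⟧₂ = [0->2, 1->3, 2->0]
Equal? NO — does not commute

Answer: DOES NOT COMMUTE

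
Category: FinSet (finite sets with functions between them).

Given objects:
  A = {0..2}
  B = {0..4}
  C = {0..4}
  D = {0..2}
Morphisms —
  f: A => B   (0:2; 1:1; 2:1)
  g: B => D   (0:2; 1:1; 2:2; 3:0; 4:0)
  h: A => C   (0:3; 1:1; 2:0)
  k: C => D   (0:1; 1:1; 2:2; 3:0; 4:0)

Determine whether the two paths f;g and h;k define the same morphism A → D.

Answer: DOES NOT COMMUTE

Derivation:
1) trace f;g:
  0 f=>2 g=>2
  1 f=>1 g=>1
  2 f=>1 g=>1
  composite₁ = (0:2; 1:1; 2:1)
2) trace h;k:
  0 h=>3 k=>0
  1 h=>1 k=>1
  2 h=>0 k=>1
  composite₂ = (0:0; 1:1; 2:1)
Equal? distinct morphisms ✗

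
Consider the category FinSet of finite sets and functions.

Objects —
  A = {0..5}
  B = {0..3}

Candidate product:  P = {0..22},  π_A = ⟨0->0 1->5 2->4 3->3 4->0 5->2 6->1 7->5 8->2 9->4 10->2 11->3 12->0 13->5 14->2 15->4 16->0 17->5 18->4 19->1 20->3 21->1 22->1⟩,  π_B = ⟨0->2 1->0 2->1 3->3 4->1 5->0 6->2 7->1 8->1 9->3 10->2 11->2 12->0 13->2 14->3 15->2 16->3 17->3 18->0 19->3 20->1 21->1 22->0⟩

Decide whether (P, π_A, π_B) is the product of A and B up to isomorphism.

Answer: NOT A VALID PRODUCT — |P|=23 ≠ |A|·|B|=24

Work:
|A|·|B| = 6·4 = 24;  |P| = 23
  → cardinalities differ; no bijection possible.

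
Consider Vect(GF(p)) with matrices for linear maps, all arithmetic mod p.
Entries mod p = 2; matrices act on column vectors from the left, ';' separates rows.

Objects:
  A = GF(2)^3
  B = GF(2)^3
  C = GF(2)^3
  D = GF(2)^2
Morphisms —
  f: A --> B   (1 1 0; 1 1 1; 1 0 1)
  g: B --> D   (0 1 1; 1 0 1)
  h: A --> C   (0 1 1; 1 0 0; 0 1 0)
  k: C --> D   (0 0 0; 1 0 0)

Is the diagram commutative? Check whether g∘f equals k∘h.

Answer: DOES NOT COMMUTE

Work:
Path 1 = f;g:
  e0=(1,0,0) f-->(1,1,1) g-->(0,0)
  e1=(0,1,0) f-->(1,1,0) g-->(1,1)
  e2=(0,0,1) f-->(0,1,1) g-->(0,1)
  ⟦path⟧₁ = (0 1 0; 0 1 1)
Path 2 = h;k:
  e0=(1,0,0) h-->(0,1,0) k-->(0,0)
  e1=(0,1,0) h-->(1,0,1) k-->(0,1)
  e2=(0,0,1) h-->(1,0,0) k-->(0,1)
  ⟦path⟧₂ = (0 0 0; 0 1 1)
Equal? differ; not commutative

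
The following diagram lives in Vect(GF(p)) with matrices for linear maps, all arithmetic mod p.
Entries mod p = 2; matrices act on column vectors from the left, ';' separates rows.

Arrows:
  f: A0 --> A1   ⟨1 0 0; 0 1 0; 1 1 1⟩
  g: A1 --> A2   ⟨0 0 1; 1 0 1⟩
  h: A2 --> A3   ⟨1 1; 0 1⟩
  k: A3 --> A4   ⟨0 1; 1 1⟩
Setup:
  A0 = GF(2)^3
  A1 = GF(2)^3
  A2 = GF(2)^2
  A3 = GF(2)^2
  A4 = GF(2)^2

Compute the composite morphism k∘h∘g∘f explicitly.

Answer: ⟨0 1 1; 1 1 1⟩

Derivation:
  e0=[1,0,0] f-->[1,0,1] g-->[1,0] h-->[1,0] k-->[0,1]
  e1=[0,1,0] f-->[0,1,1] g-->[1,1] h-->[0,1] k-->[1,1]
  e2=[0,0,1] f-->[0,0,1] g-->[1,1] h-->[0,1] k-->[1,1]
result: ⟨0 1 1; 1 1 1⟩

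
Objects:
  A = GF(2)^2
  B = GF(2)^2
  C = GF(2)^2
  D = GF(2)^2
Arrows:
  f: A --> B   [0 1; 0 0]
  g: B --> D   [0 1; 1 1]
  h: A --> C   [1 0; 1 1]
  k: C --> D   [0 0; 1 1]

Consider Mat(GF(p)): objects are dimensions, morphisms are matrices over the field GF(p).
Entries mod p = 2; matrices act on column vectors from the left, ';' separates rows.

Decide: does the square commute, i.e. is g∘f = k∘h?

1) trace f;g:
  e0=(1,0) f-->(0,0) g-->(0,0)
  e1=(0,1) f-->(1,0) g-->(0,1)
  ⟦path⟧₁ = [0 0; 0 1]
2) trace h;k:
  e0=(1,0) h-->(1,1) k-->(0,0)
  e1=(0,1) h-->(0,1) k-->(0,1)
  ⟦path⟧₂ = [0 0; 0 1]
Equal? YES — commutes

Answer: COMMUTES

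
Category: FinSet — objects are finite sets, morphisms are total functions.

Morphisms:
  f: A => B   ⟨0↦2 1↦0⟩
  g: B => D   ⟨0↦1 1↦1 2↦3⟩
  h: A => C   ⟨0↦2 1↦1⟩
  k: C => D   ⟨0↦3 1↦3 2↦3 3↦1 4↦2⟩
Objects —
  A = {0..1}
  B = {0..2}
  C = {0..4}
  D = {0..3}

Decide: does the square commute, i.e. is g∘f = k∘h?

Path 1 = f;g:
  0 f=>2 g=>3
  1 f=>0 g=>1
  ⟦path⟧₁ = ⟨0↦3 1↦1⟩
Path 2 = h;k:
  0 h=>2 k=>3
  1 h=>1 k=>3
  ⟦path⟧₂ = ⟨0↦3 1↦3⟩
Equal? NO — does not commute

Answer: DOES NOT COMMUTE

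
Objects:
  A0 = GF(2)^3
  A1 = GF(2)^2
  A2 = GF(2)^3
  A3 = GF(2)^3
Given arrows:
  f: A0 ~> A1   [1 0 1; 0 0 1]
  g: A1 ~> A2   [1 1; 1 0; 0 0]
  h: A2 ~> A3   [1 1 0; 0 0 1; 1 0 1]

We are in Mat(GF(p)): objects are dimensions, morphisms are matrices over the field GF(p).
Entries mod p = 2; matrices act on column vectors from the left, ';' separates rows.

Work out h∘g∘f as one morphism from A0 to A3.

  e0=[1,0,0] f~>[1,0] g~>[1,1,0] h~>[0,0,1]
  e1=[0,1,0] f~>[0,0] g~>[0,0,0] h~>[0,0,0]
  e2=[0,0,1] f~>[1,1] g~>[0,1,0] h~>[1,0,0]
composite: [0 0 1; 0 0 0; 1 0 0]

Answer: [0 0 1; 0 0 0; 1 0 0]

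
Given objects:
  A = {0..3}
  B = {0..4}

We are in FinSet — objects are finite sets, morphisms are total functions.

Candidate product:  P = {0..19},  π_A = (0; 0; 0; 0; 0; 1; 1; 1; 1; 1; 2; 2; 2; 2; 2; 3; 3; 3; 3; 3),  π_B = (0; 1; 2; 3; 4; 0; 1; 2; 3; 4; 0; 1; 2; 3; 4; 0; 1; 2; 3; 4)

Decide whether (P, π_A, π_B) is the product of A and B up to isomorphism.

Answer: VALID PRODUCT

Derivation:
|A|·|B| = 4·5 = 20;  |P| = 20
Check the pairing map k ↦ (π_A(k), π_B(k)):
  0 -> (0,0)
  1 -> (0,1)
  2 -> (0,2)
  3 -> (0,3)
  4 -> (0,4)
  5 -> (1,0)
  6 -> (1,1)
  7 -> (1,2)
  8 -> (1,3)
  9 -> (1,4)
  10 -> (2,0)
  11 -> (2,1)
  12 -> (2,2)
  13 -> (2,3)
  14 -> (2,4)
  15 -> (3,0)
  16 -> (3,1)
  17 -> (3,2)
  18 -> (3,3)
  19 -> (3,4)
distinct pairs in image: 20 / 20 needed
  → bijection onto A×B; projections well-typed.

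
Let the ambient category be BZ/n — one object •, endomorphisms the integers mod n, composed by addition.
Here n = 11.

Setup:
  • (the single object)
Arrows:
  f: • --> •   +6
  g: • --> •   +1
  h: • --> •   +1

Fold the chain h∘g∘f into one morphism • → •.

Answer: +8

Derivation:
  0 +6≡6 +1≡7 +1≡8  (mod 11)
⟦path⟧: +8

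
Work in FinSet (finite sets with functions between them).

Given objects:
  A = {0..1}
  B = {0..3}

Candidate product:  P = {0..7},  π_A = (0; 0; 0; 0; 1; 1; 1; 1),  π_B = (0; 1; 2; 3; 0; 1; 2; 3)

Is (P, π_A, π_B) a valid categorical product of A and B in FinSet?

|A|·|B| = 2·4 = 8;  |P| = 8
Check the pairing map k ↦ (π_A(k), π_B(k)):
  0 : (0,0)
  1 : (0,1)
  2 : (0,2)
  3 : (0,3)
  4 : (1,0)
  5 : (1,1)
  6 : (1,2)
  7 : (1,3)
distinct pairs in image: 8 / 8 needed
  → bijection onto A×B; projections well-typed.

Answer: VALID PRODUCT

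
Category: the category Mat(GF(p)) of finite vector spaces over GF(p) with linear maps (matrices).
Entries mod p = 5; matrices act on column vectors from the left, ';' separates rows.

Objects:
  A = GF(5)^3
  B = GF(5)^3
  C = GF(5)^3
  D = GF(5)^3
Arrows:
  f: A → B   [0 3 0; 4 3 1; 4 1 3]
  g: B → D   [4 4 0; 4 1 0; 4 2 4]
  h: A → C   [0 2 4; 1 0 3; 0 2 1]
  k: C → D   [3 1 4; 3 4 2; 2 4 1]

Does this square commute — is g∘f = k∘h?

Path 1 = f;g:
  e0=[1,0,0] f→[0,4,4] g→[1,4,4]
  e1=[0,1,0] f→[3,3,1] g→[4,0,2]
  e2=[0,0,1] f→[0,1,3] g→[4,1,4]
  ⟦path⟧₁ = [1 4 4; 4 0 1; 4 2 4]
Path 2 = h;k:
  e0=[1,0,0] h→[0,1,0] k→[1,4,4]
  e1=[0,1,0] h→[2,0,2] k→[4,0,1]
  e2=[0,0,1] h→[4,3,1] k→[4,1,1]
  ⟦path⟧₂ = [1 4 4; 4 0 1; 4 1 1]
Equal? distinct morphisms ✗

Answer: DOES NOT COMMUTE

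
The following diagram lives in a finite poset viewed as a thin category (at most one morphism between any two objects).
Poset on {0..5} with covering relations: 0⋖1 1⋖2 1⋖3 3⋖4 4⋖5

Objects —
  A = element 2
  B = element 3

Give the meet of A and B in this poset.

Lower bounds of A=2 and B=3: {0,1}
  0 ⊑ 1
  1 ⊑ 1
glb = 1

Answer: A∧B = 1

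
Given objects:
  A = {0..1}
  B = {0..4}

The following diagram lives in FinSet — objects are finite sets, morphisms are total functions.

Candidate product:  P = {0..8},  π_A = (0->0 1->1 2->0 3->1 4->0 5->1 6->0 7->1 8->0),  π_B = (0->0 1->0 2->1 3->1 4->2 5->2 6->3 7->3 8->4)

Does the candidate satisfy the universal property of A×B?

|A|·|B| = 2·5 = 10;  |P| = 9
  → cardinalities differ; no bijection possible.

Answer: NOT A VALID PRODUCT — |P|=9 ≠ |A|·|B|=10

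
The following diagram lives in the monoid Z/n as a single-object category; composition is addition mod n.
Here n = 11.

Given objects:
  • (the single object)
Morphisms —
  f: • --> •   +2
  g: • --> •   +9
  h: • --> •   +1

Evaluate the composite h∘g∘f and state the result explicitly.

  0 +2≡2 +9≡0 +1≡1  (mod 11)
result: +1

Answer: +1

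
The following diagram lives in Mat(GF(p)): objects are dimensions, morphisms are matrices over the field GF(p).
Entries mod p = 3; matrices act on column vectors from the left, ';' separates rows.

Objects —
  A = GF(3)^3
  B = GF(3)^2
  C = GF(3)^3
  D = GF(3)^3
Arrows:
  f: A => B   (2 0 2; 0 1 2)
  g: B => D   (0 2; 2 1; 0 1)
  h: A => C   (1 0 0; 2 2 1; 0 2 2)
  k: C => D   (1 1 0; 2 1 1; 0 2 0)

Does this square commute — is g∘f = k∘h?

Path 1 = f;g:
  e0=(1,0,0) f=>(2,0) g=>(0,1,0)
  e1=(0,1,0) f=>(0,1) g=>(2,1,1)
  e2=(0,0,1) f=>(2,2) g=>(1,0,2)
  composite₁ = (0 2 1; 1 1 0; 0 1 2)
Path 2 = h;k:
  e0=(1,0,0) h=>(1,2,0) k=>(0,1,1)
  e1=(0,1,0) h=>(0,2,2) k=>(2,1,1)
  e2=(0,0,1) h=>(0,1,2) k=>(1,0,2)
  composite₂ = (0 2 1; 1 1 0; 1 1 2)
Equal? differ; not commutative

Answer: DOES NOT COMMUTE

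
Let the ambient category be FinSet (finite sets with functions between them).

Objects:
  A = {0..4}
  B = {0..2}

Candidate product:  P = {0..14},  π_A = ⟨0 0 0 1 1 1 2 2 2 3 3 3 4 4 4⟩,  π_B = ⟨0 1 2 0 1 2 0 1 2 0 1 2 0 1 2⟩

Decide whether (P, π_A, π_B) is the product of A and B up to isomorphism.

|A|·|B| = 5·3 = 15;  |P| = 15
Check the pairing map k ↦ (π_A(k), π_B(k)):
  0 -> (0,0)
  1 -> (0,1)
  2 -> (0,2)
  3 -> (1,0)
  4 -> (1,1)
  5 -> (1,2)
  6 -> (2,0)
  7 -> (2,1)
  8 -> (2,2)
  9 -> (3,0)
  10 -> (3,1)
  11 -> (3,2)
  12 -> (4,0)
  13 -> (4,1)
  14 -> (4,2)
distinct pairs in image: 15 / 15 needed
  → bijection onto A×B; projections well-typed.

Answer: VALID PRODUCT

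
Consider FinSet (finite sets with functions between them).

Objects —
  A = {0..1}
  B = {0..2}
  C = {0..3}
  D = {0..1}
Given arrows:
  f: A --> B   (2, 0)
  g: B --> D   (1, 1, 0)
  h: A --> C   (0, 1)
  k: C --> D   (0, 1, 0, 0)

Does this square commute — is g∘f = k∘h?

Answer: COMMUTES

Trace:
Along f;g (path 1):
  0 f-->2 g-->0
  1 f-->0 g-->1
  result₁ = (0, 1)
Along h;k (path 2):
  0 h-->0 k-->0
  1 h-->1 k-->1
  result₂ = (0, 1)
Equal? same morphism ✓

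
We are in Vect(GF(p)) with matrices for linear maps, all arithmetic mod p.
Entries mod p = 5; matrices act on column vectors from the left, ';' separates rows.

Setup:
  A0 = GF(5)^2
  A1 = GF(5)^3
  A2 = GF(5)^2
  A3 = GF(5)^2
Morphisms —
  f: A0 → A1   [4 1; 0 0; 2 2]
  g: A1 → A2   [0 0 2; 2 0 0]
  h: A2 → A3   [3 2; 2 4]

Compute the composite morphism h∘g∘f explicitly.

  e0=⟨1,0⟩ f→⟨4,0,2⟩ g→⟨4,3⟩ h→⟨3,0⟩
  e1=⟨0,1⟩ f→⟨1,0,2⟩ g→⟨4,2⟩ h→⟨1,1⟩
composite: [3 1; 0 1]

Answer: [3 1; 0 1]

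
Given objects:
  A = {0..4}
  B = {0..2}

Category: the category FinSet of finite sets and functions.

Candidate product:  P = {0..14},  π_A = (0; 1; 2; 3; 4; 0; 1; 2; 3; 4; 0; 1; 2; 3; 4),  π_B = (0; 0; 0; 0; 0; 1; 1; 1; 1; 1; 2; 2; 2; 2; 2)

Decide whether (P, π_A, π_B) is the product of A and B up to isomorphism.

Answer: VALID PRODUCT

Derivation:
|A|·|B| = 5·3 = 15;  |P| = 15
Check the pairing map k ↦ (π_A(k), π_B(k)):
  0 ↦ (0,0)
  1 ↦ (1,0)
  2 ↦ (2,0)
  3 ↦ (3,0)
  4 ↦ (4,0)
  5 ↦ (0,1)
  6 ↦ (1,1)
  7 ↦ (2,1)
  8 ↦ (3,1)
  9 ↦ (4,1)
  10 ↦ (0,2)
  11 ↦ (1,2)
  12 ↦ (2,2)
  13 ↦ (3,2)
  14 ↦ (4,2)
distinct pairs in image: 15 / 15 needed
  → bijection onto A×B; projections well-typed.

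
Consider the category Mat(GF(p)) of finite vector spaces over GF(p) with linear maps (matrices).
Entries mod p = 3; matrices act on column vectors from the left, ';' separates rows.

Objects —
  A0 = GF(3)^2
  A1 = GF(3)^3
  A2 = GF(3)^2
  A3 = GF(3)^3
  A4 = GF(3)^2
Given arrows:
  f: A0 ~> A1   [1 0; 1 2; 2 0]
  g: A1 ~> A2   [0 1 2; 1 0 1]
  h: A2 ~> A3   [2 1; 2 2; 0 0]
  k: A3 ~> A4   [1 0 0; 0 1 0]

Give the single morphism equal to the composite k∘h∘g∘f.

  e0=(1,0) f~>(1,1,2) g~>(2,0) h~>(1,1,0) k~>(1,1)
  e1=(0,1) f~>(0,2,0) g~>(2,0) h~>(1,1,0) k~>(1,1)
result: [1 1; 1 1]

Answer: [1 1; 1 1]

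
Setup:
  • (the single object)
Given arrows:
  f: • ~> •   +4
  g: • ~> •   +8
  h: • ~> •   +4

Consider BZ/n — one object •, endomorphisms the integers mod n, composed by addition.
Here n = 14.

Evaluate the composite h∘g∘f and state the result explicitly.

Answer: +2

Trace:
  0 +4≡4 +8≡12 +4≡2  (mod 14)
result: +2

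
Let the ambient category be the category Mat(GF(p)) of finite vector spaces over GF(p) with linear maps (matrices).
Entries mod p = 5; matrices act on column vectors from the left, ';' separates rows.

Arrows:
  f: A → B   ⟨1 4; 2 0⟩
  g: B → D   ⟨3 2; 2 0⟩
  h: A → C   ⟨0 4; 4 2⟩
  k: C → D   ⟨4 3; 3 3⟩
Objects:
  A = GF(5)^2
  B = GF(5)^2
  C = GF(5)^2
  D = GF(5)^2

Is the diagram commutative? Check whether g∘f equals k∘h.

Path 1 = f;g:
  e0=⟨1,0⟩ f→⟨1,2⟩ g→⟨2,2⟩
  e1=⟨0,1⟩ f→⟨4,0⟩ g→⟨2,3⟩
  composite₁ = ⟨2 2; 2 3⟩
Path 2 = h;k:
  e0=⟨1,0⟩ h→⟨0,4⟩ k→⟨2,2⟩
  e1=⟨0,1⟩ h→⟨4,2⟩ k→⟨2,3⟩
  composite₂ = ⟨2 2; 2 3⟩
Equal? YES — commutes

Answer: COMMUTES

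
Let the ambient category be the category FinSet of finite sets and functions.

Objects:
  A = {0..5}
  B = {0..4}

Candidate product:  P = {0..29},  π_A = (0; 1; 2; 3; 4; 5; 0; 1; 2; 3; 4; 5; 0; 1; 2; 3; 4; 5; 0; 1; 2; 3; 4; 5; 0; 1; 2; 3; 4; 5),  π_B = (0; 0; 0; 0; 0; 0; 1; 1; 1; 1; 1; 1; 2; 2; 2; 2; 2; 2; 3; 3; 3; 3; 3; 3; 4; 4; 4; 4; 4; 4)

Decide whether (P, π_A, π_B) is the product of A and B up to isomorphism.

|A|·|B| = 6·5 = 30;  |P| = 30
Check the pairing map k ↦ (π_A(k), π_B(k)):
  0 ↦ (0,0)
  1 ↦ (1,0)
  2 ↦ (2,0)
  3 ↦ (3,0)
  4 ↦ (4,0)
  5 ↦ (5,0)
  6 ↦ (0,1)
  7 ↦ (1,1)
  8 ↦ (2,1)
  9 ↦ (3,1)
  10 ↦ (4,1)
  11 ↦ (5,1)
  12 ↦ (0,2)
  13 ↦ (1,2)
  14 ↦ (2,2)
  15 ↦ (3,2)
  16 ↦ (4,2)
  17 ↦ (5,2)
  18 ↦ (0,3)
  19 ↦ (1,3)
  20 ↦ (2,3)
  21 ↦ (3,3)
  22 ↦ (4,3)
  23 ↦ (5,3)
  24 ↦ (0,4)
  25 ↦ (1,4)
  26 ↦ (2,4)
  27 ↦ (3,4)
  28 ↦ (4,4)
  29 ↦ (5,4)
distinct pairs in image: 30 / 30 needed
  → bijection onto A×B; projections well-typed.

Answer: VALID PRODUCT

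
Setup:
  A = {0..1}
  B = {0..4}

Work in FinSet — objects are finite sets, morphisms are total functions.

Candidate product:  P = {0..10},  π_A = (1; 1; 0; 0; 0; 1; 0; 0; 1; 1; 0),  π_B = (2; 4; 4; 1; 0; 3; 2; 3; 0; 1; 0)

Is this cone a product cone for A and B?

Answer: NOT A VALID PRODUCT — |P|=11 ≠ |A|·|B|=10

Derivation:
|A|·|B| = 2·5 = 10;  |P| = 11
  → cardinalities differ; no bijection possible.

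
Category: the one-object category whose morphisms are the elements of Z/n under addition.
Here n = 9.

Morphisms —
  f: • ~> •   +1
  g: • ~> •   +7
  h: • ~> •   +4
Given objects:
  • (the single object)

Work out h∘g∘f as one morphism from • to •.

  0 +1≡1 +7≡8 +4≡3  (mod 9)
composite: +3

Answer: +3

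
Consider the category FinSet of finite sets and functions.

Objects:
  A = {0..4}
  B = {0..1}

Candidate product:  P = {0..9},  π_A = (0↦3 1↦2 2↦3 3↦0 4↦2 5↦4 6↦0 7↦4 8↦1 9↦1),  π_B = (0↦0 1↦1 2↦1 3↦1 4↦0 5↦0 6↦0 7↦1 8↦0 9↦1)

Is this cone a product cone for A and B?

|A|·|B| = 5·2 = 10;  |P| = 10
Check the pairing map k ↦ (π_A(k), π_B(k)):
  0 ↦ (3,0)
  1 ↦ (2,1)
  2 ↦ (3,1)
  3 ↦ (0,1)
  4 ↦ (2,0)
  5 ↦ (4,0)
  6 ↦ (0,0)
  7 ↦ (4,1)
  8 ↦ (1,0)
  9 ↦ (1,1)
distinct pairs in image: 10 / 10 needed
  → bijection onto A×B; projections well-typed.

Answer: VALID PRODUCT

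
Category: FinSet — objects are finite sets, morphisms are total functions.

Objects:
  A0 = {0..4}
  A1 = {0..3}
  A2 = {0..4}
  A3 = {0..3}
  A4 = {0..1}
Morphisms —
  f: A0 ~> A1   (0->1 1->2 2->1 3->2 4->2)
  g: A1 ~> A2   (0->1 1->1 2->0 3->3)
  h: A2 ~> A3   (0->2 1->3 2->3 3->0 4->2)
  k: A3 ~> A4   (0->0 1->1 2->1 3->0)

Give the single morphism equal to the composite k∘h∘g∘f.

  0 f~>1 g~>1 h~>3 k~>0
  1 f~>2 g~>0 h~>2 k~>1
  2 f~>1 g~>1 h~>3 k~>0
  3 f~>2 g~>0 h~>2 k~>1
  4 f~>2 g~>0 h~>2 k~>1
result: (0->0 1->1 2->0 3->1 4->1)

Answer: (0->0 1->1 2->0 3->1 4->1)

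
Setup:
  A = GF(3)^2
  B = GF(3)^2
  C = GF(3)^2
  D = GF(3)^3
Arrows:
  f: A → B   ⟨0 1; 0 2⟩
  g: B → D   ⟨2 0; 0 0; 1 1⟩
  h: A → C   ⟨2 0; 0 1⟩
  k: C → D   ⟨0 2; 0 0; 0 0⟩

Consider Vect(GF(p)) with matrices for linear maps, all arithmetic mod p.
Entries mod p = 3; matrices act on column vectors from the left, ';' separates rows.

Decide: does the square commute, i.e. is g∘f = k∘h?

Answer: COMMUTES

Derivation:
Path 1 = f;g:
  e0=⟨1,0⟩ f→⟨0,0⟩ g→⟨0,0,0⟩
  e1=⟨0,1⟩ f→⟨1,2⟩ g→⟨2,0,0⟩
  result₁ = ⟨0 2; 0 0; 0 0⟩
Path 2 = h;k:
  e0=⟨1,0⟩ h→⟨2,0⟩ k→⟨0,0,0⟩
  e1=⟨0,1⟩ h→⟨0,1⟩ k→⟨2,0,0⟩
  result₂ = ⟨0 2; 0 0; 0 0⟩
Equal? same morphism ✓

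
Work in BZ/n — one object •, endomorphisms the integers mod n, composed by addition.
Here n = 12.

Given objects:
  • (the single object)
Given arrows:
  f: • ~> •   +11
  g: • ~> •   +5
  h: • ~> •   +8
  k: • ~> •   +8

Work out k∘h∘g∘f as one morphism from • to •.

  0 +11≡11 +5≡4 +8≡0 +8≡8  (mod 12)
⟦path⟧: +8

Answer: +8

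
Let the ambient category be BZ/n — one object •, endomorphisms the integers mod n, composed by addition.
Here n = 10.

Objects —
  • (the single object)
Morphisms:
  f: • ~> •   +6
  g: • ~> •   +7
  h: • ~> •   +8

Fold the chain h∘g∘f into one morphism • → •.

Answer: +1

Trace:
  0 +6≡6 +7≡3 +8≡1  (mod 10)
⟦path⟧: +1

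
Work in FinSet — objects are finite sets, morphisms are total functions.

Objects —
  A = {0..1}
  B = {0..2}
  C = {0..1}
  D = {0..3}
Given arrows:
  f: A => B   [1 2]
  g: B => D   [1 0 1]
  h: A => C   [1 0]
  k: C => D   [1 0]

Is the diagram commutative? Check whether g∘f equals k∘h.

Answer: COMMUTES

Derivation:
Path 1 = f;g:
  0 f=>1 g=>0
  1 f=>2 g=>1
  composite₁ = [0 1]
Path 2 = h;k:
  0 h=>1 k=>0
  1 h=>0 k=>1
  composite₂ = [0 1]
Equal? equal; square commutes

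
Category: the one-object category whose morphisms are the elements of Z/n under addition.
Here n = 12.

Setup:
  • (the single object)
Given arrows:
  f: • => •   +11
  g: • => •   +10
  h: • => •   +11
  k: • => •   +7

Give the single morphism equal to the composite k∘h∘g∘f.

Answer: +3

Derivation:
  0 +11≡11 +10≡9 +11≡8 +7≡3  (mod 12)
composite: +3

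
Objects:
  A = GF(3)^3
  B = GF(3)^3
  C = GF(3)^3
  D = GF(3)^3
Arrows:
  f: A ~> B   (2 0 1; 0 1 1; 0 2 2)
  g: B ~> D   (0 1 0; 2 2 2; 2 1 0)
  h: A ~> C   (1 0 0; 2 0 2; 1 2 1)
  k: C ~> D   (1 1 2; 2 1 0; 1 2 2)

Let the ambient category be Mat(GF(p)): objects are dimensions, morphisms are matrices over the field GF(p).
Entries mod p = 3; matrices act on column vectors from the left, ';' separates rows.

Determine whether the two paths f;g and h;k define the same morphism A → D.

Answer: DOES NOT COMMUTE

Trace:
Along f;g (path 1):
  e0=⟨1,0,0⟩ f~>⟨2,0,0⟩ g~>⟨0,1,1⟩
  e1=⟨0,1,0⟩ f~>⟨0,1,2⟩ g~>⟨1,0,1⟩
  e2=⟨0,0,1⟩ f~>⟨1,1,2⟩ g~>⟨1,2,0⟩
  composite₁ = (0 1 1; 1 0 2; 1 1 0)
Along h;k (path 2):
  e0=⟨1,0,0⟩ h~>⟨1,2,1⟩ k~>⟨2,1,1⟩
  e1=⟨0,1,0⟩ h~>⟨0,0,2⟩ k~>⟨1,0,1⟩
  e2=⟨0,0,1⟩ h~>⟨0,2,1⟩ k~>⟨1,2,0⟩
  composite₂ = (2 1 1; 1 0 2; 1 1 0)
Equal? distinct morphisms ✗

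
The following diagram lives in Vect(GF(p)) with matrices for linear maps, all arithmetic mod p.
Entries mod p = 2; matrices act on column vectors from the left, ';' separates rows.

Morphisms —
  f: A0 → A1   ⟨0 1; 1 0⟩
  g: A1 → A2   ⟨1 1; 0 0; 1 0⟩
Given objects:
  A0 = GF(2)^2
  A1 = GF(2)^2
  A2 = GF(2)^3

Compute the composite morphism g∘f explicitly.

  e0=(1,0) f→(0,1) g→(1,0,0)
  e1=(0,1) f→(1,0) g→(1,0,1)
⟦path⟧: ⟨1 1; 0 0; 0 1⟩

Answer: ⟨1 1; 0 0; 0 1⟩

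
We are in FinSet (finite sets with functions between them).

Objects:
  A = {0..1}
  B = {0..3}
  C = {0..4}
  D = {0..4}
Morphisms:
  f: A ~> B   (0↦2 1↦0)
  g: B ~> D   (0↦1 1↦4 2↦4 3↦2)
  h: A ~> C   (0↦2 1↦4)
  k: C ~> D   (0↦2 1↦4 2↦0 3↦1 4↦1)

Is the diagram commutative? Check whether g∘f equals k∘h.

Answer: DOES NOT COMMUTE

Derivation:
Along f;g (path 1):
  0 f~>2 g~>4
  1 f~>0 g~>1
  composite₁ = (0↦4 1↦1)
Along h;k (path 2):
  0 h~>2 k~>0
  1 h~>4 k~>1
  composite₂ = (0↦0 1↦1)
Equal? NO — does not commute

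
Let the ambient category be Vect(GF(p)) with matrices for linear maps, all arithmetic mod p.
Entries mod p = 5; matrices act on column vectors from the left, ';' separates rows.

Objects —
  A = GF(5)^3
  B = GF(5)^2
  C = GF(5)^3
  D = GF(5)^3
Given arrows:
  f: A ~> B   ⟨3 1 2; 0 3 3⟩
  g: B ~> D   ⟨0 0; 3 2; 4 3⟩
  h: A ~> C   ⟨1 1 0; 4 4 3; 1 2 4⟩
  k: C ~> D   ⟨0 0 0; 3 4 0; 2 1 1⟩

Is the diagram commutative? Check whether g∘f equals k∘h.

1) trace f;g:
  e0=⟨1,0,0⟩ f~>⟨3,0⟩ g~>⟨0,4,2⟩
  e1=⟨0,1,0⟩ f~>⟨1,3⟩ g~>⟨0,4,3⟩
  e2=⟨0,0,1⟩ f~>⟨2,3⟩ g~>⟨0,2,2⟩
  ⟦path⟧₁ = ⟨0 0 0; 4 4 2; 2 3 2⟩
2) trace h;k:
  e0=⟨1,0,0⟩ h~>⟨1,4,1⟩ k~>⟨0,4,2⟩
  e1=⟨0,1,0⟩ h~>⟨1,4,2⟩ k~>⟨0,4,3⟩
  e2=⟨0,0,1⟩ h~>⟨0,3,4⟩ k~>⟨0,2,2⟩
  ⟦path⟧₂ = ⟨0 0 0; 4 4 2; 2 3 2⟩
Equal? YES — commutes

Answer: COMMUTES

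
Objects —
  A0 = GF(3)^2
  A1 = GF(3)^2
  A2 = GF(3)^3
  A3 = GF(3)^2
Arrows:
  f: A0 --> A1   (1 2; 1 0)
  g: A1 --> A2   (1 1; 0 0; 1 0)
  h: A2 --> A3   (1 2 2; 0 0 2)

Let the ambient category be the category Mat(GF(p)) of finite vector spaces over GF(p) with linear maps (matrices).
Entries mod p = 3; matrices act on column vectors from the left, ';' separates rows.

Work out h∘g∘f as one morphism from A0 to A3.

Answer: (1 0; 2 1)

Trace:
  e0=⟨1,0⟩ f-->⟨1,1⟩ g-->⟨2,0,1⟩ h-->⟨1,2⟩
  e1=⟨0,1⟩ f-->⟨2,0⟩ g-->⟨2,0,2⟩ h-->⟨0,1⟩
⟦path⟧: (1 0; 2 1)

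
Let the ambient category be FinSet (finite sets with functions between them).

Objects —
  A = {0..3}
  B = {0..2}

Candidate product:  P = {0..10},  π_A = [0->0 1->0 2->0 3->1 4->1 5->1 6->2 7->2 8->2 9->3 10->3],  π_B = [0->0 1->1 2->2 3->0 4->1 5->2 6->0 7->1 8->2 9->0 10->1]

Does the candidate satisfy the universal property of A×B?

Answer: NOT A VALID PRODUCT — |P|=11 ≠ |A|·|B|=12

Trace:
|A|·|B| = 4·3 = 12;  |P| = 11
  → cardinalities differ; no bijection possible.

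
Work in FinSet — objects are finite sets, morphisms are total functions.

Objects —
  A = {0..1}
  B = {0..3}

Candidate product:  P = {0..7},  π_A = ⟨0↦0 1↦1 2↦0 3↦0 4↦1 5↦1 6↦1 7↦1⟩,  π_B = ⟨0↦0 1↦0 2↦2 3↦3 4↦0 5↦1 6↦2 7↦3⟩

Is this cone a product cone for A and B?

Answer: NOT A VALID PRODUCT — duplicate pair at indices 4,1

Derivation:
|A|·|B| = 2·4 = 8;  |P| = 8
Check the pairing map k ↦ (π_A(k), π_B(k)):
  0 ↦ (0,0)
  1 ↦ (1,0)
  2 ↦ (0,2)
  3 ↦ (0,3)
  4 ↦ (1,0)  ✗ repeats pair of k=1
  5 ↦ (1,1)
  6 ↦ (1,2)
  7 ↦ (1,3)
distinct pairs in image: 7 / 8 needed
  → (1,0) hit at k=1 and k=4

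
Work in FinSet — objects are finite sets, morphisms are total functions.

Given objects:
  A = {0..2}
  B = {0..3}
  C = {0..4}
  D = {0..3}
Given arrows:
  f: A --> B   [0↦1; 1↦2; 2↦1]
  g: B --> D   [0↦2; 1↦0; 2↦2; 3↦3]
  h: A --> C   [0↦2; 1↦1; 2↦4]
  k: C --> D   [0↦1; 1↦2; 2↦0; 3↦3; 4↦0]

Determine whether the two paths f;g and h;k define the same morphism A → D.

Path 1 = f;g:
  0 f-->1 g-->0
  1 f-->2 g-->2
  2 f-->1 g-->0
  composite₁ = [0↦0; 1↦2; 2↦0]
Path 2 = h;k:
  0 h-->2 k-->0
  1 h-->1 k-->2
  2 h-->4 k-->0
  composite₂ = [0↦0; 1↦2; 2↦0]
Equal? same morphism ✓

Answer: COMMUTES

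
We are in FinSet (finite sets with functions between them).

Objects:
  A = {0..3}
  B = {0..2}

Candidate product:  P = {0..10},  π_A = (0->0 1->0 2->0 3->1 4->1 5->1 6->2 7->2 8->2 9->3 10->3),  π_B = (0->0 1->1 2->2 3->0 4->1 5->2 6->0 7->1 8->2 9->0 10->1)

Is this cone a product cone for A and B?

Answer: NOT A VALID PRODUCT — |P|=11 ≠ |A|·|B|=12

Derivation:
|A|·|B| = 4·3 = 12;  |P| = 11
  → cardinalities differ; no bijection possible.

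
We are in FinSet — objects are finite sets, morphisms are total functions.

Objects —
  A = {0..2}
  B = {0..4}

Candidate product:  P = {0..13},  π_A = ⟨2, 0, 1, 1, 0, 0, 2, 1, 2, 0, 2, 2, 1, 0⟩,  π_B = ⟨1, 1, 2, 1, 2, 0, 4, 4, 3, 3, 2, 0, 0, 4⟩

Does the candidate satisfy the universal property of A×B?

|A|·|B| = 3·5 = 15;  |P| = 14
  → cardinalities differ; no bijection possible.

Answer: NOT A VALID PRODUCT — |P|=14 ≠ |A|·|B|=15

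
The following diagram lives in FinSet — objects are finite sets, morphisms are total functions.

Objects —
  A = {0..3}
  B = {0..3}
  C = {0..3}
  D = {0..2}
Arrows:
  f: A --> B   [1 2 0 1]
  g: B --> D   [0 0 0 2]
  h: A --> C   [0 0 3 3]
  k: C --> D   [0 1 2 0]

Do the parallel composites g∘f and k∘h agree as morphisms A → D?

1) trace f;g:
  0 f-->1 g-->0
  1 f-->2 g-->0
  2 f-->0 g-->0
  3 f-->1 g-->0
  composite₁ = [0 0 0 0]
2) trace h;k:
  0 h-->0 k-->0
  1 h-->0 k-->0
  2 h-->3 k-->0
  3 h-->3 k-->0
  composite₂ = [0 0 0 0]
Equal? same morphism ✓

Answer: COMMUTES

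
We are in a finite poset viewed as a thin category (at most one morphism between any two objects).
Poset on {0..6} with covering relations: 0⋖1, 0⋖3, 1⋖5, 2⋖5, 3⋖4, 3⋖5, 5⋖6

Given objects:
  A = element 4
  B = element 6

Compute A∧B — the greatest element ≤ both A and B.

Answer: A∧B = 3

Derivation:
Common predecessors of 4,6: {0,3}
  0 ≤ 3
  3 ≤ 3
glb = 3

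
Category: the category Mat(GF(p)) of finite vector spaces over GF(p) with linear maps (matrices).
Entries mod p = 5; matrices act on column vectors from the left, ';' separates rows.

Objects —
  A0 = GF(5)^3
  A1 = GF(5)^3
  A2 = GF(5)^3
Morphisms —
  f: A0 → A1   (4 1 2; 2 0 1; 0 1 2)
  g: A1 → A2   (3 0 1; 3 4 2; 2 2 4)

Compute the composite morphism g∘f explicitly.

  e0=[1,0,0] f→[4,2,0] g→[2,0,2]
  e1=[0,1,0] f→[1,0,1] g→[4,0,1]
  e2=[0,0,1] f→[2,1,2] g→[3,4,4]
composite: (2 4 3; 0 0 4; 2 1 4)

Answer: (2 4 3; 0 0 4; 2 1 4)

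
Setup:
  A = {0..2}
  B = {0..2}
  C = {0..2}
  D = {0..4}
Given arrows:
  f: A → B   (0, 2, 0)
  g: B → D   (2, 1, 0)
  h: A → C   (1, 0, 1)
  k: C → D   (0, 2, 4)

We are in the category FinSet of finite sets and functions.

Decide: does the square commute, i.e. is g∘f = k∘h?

Along f;g (path 1):
  0 f→0 g→2
  1 f→2 g→0
  2 f→0 g→2
  ⟦path⟧₁ = (2, 0, 2)
Along h;k (path 2):
  0 h→1 k→2
  1 h→0 k→0
  2 h→1 k→2
  ⟦path⟧₂ = (2, 0, 2)
Equal? same morphism ✓

Answer: COMMUTES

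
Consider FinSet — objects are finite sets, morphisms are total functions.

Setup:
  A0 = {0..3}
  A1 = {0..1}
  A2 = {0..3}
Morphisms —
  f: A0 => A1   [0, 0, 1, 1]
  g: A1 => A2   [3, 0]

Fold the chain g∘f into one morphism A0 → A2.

  0 f=>0 g=>3
  1 f=>0 g=>3
  2 f=>1 g=>0
  3 f=>1 g=>0
composite: [3, 3, 0, 0]

Answer: [3, 3, 0, 0]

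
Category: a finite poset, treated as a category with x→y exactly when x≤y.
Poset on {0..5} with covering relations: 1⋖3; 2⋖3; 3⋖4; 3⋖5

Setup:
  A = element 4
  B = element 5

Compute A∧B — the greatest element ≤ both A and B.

Answer: A∧B = 3

Trace:
Lower bounds of A=4 and B=5: {1,2,3}
  1 ⊑ 3
  2 ⊑ 3
  3 ⊑ 3
glb = 3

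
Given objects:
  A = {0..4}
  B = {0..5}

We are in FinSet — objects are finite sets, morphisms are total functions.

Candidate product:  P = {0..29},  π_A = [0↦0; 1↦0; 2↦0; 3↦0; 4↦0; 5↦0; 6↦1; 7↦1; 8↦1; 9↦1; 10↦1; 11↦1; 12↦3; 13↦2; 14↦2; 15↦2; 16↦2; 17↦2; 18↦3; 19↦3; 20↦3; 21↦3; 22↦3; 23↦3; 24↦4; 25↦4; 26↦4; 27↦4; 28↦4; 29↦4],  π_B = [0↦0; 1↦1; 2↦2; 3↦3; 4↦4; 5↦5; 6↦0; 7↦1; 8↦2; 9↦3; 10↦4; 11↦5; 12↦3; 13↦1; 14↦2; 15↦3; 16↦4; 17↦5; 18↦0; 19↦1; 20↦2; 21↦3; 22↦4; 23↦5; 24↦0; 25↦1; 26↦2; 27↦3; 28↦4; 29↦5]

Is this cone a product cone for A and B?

Answer: NOT A VALID PRODUCT — duplicate pair at indices 21,12

Trace:
|A|·|B| = 5·6 = 30;  |P| = 30
Check the pairing map k ↦ (π_A(k), π_B(k)):
  0 ↦ (0,0)
  1 ↦ (0,1)
  2 ↦ (0,2)
  3 ↦ (0,3)
  4 ↦ (0,4)
  5 ↦ (0,5)
  6 ↦ (1,0)
  7 ↦ (1,1)
  8 ↦ (1,2)
  9 ↦ (1,3)
  10 ↦ (1,4)
  11 ↦ (1,5)
  12 ↦ (3,3)
  13 ↦ (2,1)
  14 ↦ (2,2)
  15 ↦ (2,3)
  16 ↦ (2,4)
  17 ↦ (2,5)
  18 ↦ (3,0)
  19 ↦ (3,1)
  20 ↦ (3,2)
  21 ↦ (3,3)  ✗ repeats pair of k=12
  22 ↦ (3,4)
  23 ↦ (3,5)
  24 ↦ (4,0)
  25 ↦ (4,1)
  26 ↦ (4,2)
  27 ↦ (4,3)
  28 ↦ (4,4)
  29 ↦ (4,5)
distinct pairs in image: 29 / 30 needed
  → (3,3) hit at k=12 and k=21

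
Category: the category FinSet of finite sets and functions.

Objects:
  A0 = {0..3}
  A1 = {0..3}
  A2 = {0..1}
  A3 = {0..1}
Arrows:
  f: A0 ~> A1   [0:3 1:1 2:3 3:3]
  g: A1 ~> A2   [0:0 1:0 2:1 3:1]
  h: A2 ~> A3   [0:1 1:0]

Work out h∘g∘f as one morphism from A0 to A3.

Answer: [0:0 1:1 2:0 3:0]

Trace:
  0 f~>3 g~>1 h~>0
  1 f~>1 g~>0 h~>1
  2 f~>3 g~>1 h~>0
  3 f~>3 g~>1 h~>0
⟦path⟧: [0:0 1:1 2:0 3:0]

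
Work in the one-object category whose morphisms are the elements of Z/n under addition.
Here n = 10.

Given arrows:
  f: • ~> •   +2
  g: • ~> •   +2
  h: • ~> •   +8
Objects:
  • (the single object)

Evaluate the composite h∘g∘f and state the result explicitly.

  0 +2≡2 +2≡4 +8≡2  (mod 10)
result: +2

Answer: +2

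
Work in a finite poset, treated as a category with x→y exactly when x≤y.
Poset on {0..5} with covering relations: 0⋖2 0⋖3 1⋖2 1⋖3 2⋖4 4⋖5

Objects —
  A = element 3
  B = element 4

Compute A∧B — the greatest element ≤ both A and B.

Answer: NO MEET EXISTS

Derivation:
Common predecessors of 3,4: {0,1}
  maximal lower bounds 0 and 1 are incomparable: neither 0⊑1 nor 1⊑0
→ no greatest lower bound exists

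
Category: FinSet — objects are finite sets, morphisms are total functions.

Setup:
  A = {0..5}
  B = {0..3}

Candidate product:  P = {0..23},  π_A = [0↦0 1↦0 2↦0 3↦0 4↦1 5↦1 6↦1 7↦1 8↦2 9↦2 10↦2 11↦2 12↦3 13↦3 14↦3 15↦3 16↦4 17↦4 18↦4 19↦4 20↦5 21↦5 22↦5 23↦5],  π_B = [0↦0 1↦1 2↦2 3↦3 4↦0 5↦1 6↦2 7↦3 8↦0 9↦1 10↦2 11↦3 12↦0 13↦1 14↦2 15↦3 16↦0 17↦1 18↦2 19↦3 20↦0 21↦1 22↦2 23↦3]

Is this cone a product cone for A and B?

Answer: VALID PRODUCT

Trace:
|A|·|B| = 6·4 = 24;  |P| = 24
Check the pairing map k ↦ (π_A(k), π_B(k)):
  0 ↦ (0,0)
  1 ↦ (0,1)
  2 ↦ (0,2)
  3 ↦ (0,3)
  4 ↦ (1,0)
  5 ↦ (1,1)
  6 ↦ (1,2)
  7 ↦ (1,3)
  8 ↦ (2,0)
  9 ↦ (2,1)
  10 ↦ (2,2)
  11 ↦ (2,3)
  12 ↦ (3,0)
  13 ↦ (3,1)
  14 ↦ (3,2)
  15 ↦ (3,3)
  16 ↦ (4,0)
  17 ↦ (4,1)
  18 ↦ (4,2)
  19 ↦ (4,3)
  20 ↦ (5,0)
  21 ↦ (5,1)
  22 ↦ (5,2)
  23 ↦ (5,3)
distinct pairs in image: 24 / 24 needed
  → bijection onto A×B; projections well-typed.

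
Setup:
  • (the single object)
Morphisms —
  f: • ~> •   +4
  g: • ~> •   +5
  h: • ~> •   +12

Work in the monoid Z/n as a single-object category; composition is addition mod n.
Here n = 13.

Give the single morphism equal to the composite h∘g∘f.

  0 +4≡4 +5≡9 +12≡8  (mod 13)
⟦path⟧: +8

Answer: +8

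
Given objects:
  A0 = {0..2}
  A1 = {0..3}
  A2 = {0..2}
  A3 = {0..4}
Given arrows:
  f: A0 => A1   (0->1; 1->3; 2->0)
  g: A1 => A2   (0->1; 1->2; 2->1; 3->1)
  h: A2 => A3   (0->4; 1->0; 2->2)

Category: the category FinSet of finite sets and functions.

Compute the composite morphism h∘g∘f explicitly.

Answer: (0->2; 1->0; 2->0)

Trace:
  0 f=>1 g=>2 h=>2
  1 f=>3 g=>1 h=>0
  2 f=>0 g=>1 h=>0
composite: (0->2; 1->0; 2->0)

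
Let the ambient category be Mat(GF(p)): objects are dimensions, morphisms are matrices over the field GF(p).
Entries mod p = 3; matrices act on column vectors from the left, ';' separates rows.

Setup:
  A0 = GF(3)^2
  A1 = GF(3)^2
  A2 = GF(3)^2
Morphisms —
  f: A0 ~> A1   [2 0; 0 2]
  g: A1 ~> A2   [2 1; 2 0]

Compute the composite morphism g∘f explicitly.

Answer: [1 2; 1 0]

Derivation:
  e0=⟨1,0⟩ f~>⟨2,0⟩ g~>⟨1,1⟩
  e1=⟨0,1⟩ f~>⟨0,2⟩ g~>⟨2,0⟩
result: [1 2; 1 0]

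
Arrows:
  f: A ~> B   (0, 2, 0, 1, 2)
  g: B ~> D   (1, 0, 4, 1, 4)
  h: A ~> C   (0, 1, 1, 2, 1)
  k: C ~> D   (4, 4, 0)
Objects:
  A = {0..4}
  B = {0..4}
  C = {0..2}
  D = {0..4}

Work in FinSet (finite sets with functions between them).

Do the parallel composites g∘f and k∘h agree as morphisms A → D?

Along f;g (path 1):
  0 f~>0 g~>1
  1 f~>2 g~>4
  2 f~>0 g~>1
  3 f~>1 g~>0
  4 f~>2 g~>4
  result₁ = (1, 4, 1, 0, 4)
Along h;k (path 2):
  0 h~>0 k~>4
  1 h~>1 k~>4
  2 h~>1 k~>4
  3 h~>2 k~>0
  4 h~>1 k~>4
  result₂ = (4, 4, 4, 0, 4)
Equal? distinct morphisms ✗

Answer: DOES NOT COMMUTE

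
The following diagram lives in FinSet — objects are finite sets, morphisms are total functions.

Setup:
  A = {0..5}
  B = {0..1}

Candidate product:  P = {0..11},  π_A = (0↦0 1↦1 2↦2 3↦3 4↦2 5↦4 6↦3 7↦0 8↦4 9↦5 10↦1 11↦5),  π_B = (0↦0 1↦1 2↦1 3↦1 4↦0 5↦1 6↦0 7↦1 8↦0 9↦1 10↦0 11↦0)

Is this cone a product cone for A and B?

|A|·|B| = 6·2 = 12;  |P| = 12
Check the pairing map k ↦ (π_A(k), π_B(k)):
  0 ↦ (0,0)
  1 ↦ (1,1)
  2 ↦ (2,1)
  3 ↦ (3,1)
  4 ↦ (2,0)
  5 ↦ (4,1)
  6 ↦ (3,0)
  7 ↦ (0,1)
  8 ↦ (4,0)
  9 ↦ (5,1)
  10 ↦ (1,0)
  11 ↦ (5,0)
distinct pairs in image: 12 / 12 needed
  → bijection onto A×B; projections well-typed.

Answer: VALID PRODUCT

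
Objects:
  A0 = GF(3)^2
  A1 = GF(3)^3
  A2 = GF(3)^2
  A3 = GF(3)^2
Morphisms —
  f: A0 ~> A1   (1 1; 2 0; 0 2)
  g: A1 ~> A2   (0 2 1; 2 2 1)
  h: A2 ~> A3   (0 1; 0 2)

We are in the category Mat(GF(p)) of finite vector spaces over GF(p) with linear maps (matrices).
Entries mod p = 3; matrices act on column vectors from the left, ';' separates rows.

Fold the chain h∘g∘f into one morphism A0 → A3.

Answer: (0 1; 0 2)

Work:
  e0=⟨1,0⟩ f~>⟨1,2,0⟩ g~>⟨1,0⟩ h~>⟨0,0⟩
  e1=⟨0,1⟩ f~>⟨1,0,2⟩ g~>⟨2,1⟩ h~>⟨1,2⟩
⟦path⟧: (0 1; 0 2)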